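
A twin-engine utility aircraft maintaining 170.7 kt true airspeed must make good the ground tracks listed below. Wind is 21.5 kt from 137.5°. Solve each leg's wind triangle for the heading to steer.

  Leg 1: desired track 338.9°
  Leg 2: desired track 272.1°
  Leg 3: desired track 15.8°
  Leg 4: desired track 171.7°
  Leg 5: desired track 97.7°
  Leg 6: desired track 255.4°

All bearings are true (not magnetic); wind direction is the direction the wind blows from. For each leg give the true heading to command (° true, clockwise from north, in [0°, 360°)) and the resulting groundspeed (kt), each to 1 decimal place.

Leg 1: heading=341.5°, groundspeed=190.5 kt
Leg 2: heading=267.0°, groundspeed=185.1 kt
Leg 3: heading=22.0°, groundspeed=181.0 kt
Leg 4: heading=167.6°, groundspeed=152.5 kt
Leg 5: heading=102.3°, groundspeed=153.6 kt
Leg 6: heading=249.0°, groundspeed=179.7 kt

Leg 1: desired track 338.9°; wind correction +2.6° → command heading 341.5°, groundspeed 190.5 kt
Leg 2: desired track 272.1°; wind correction -5.1° → command heading 267.0°, groundspeed 185.1 kt
Leg 3: desired track 15.8°; wind correction +6.2° → command heading 22.0°, groundspeed 181.0 kt
Leg 4: desired track 171.7°; wind correction -4.1° → command heading 167.6°, groundspeed 152.5 kt
Leg 5: desired track 97.7°; wind correction +4.6° → command heading 102.3°, groundspeed 153.6 kt
Leg 6: desired track 255.4°; wind correction -6.4° → command heading 249.0°, groundspeed 179.7 kt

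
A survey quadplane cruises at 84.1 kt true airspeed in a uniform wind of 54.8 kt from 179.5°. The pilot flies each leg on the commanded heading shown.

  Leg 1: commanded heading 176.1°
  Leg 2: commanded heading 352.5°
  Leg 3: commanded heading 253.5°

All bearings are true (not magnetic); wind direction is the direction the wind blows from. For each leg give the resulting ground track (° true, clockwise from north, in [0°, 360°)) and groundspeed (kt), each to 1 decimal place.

Leg 1: track=169.8°, groundspeed=29.6 kt
Leg 2: track=355.3°, groundspeed=138.7 kt
Leg 3: track=290.9°, groundspeed=86.8 kt

Leg 1: heading 176.1°; drift -6.3° → track 169.8°, groundspeed 29.6 kt
Leg 2: heading 352.5°; drift +2.8° → track 355.3°, groundspeed 138.7 kt
Leg 3: heading 253.5°; drift +37.4° → track 290.9°, groundspeed 86.8 kt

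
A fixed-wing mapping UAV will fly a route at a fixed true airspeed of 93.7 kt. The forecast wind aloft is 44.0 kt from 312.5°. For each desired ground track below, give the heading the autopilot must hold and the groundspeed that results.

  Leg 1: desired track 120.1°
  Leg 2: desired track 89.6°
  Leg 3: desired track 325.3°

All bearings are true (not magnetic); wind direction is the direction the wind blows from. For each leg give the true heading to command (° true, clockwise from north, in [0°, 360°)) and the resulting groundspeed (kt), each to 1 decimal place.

Leg 1: heading=114.3°, groundspeed=136.2 kt
Leg 2: heading=71.0°, groundspeed=121.0 kt
Leg 3: heading=319.3°, groundspeed=50.3 kt

Leg 1: desired track 120.1°; wind correction -5.8° → command heading 114.3°, groundspeed 136.2 kt
Leg 2: desired track 89.6°; wind correction -18.6° → command heading 71.0°, groundspeed 121.0 kt
Leg 3: desired track 325.3°; wind correction -6.0° → command heading 319.3°, groundspeed 50.3 kt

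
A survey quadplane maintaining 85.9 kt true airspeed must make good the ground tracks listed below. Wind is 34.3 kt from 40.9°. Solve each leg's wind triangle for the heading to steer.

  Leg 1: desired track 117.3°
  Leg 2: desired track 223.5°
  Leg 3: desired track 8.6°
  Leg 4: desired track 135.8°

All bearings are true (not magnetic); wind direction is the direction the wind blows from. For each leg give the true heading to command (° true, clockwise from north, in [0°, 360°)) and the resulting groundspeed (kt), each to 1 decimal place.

Leg 1: heading=94.5°, groundspeed=71.1 kt
Leg 2: heading=224.5°, groundspeed=120.2 kt
Leg 3: heading=20.9°, groundspeed=54.9 kt
Leg 4: heading=112.4°, groundspeed=81.7 kt

Leg 1: desired track 117.3°; wind correction -22.8° → command heading 94.5°, groundspeed 71.1 kt
Leg 2: desired track 223.5°; wind correction +1.0° → command heading 224.5°, groundspeed 120.2 kt
Leg 3: desired track 8.6°; wind correction +12.3° → command heading 20.9°, groundspeed 54.9 kt
Leg 4: desired track 135.8°; wind correction -23.4° → command heading 112.4°, groundspeed 81.7 kt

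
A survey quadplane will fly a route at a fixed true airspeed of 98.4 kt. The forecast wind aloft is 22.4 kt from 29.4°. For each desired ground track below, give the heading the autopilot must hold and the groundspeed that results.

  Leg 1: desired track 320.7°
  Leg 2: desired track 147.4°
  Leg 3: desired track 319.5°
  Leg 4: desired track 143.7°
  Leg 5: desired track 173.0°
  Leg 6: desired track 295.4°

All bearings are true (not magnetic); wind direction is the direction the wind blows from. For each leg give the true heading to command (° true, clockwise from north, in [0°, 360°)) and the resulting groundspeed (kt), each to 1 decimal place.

Leg 1: desired track 320.7°; wind correction +12.2° → command heading 332.9°, groundspeed 88.0 kt
Leg 2: desired track 147.4°; wind correction -11.6° → command heading 135.8°, groundspeed 106.9 kt
Leg 3: desired track 319.5°; wind correction +12.3° → command heading 331.8°, groundspeed 88.4 kt
Leg 4: desired track 143.7°; wind correction -12.0° → command heading 131.7°, groundspeed 105.5 kt
Leg 5: desired track 173.0°; wind correction -7.8° → command heading 165.2°, groundspeed 115.5 kt
Leg 6: desired track 295.4°; wind correction +13.1° → command heading 308.5°, groundspeed 97.4 kt

Leg 1: heading=332.9°, groundspeed=88.0 kt
Leg 2: heading=135.8°, groundspeed=106.9 kt
Leg 3: heading=331.8°, groundspeed=88.4 kt
Leg 4: heading=131.7°, groundspeed=105.5 kt
Leg 5: heading=165.2°, groundspeed=115.5 kt
Leg 6: heading=308.5°, groundspeed=97.4 kt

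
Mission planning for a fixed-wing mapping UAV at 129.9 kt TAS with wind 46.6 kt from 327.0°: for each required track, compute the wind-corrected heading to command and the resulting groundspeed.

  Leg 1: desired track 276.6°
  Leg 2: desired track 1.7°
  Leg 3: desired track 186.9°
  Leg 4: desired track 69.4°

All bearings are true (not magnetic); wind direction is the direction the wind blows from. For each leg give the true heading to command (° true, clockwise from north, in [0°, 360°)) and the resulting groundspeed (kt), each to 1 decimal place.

Leg 1: heading=292.6°, groundspeed=95.1 kt
Leg 2: heading=349.9°, groundspeed=88.9 kt
Leg 3: heading=200.2°, groundspeed=162.2 kt
Leg 4: heading=48.9°, groundspeed=131.7 kt

Leg 1: desired track 276.6°; wind correction +16.0° → command heading 292.6°, groundspeed 95.1 kt
Leg 2: desired track 1.7°; wind correction -11.8° → command heading 349.9°, groundspeed 88.9 kt
Leg 3: desired track 186.9°; wind correction +13.3° → command heading 200.2°, groundspeed 162.2 kt
Leg 4: desired track 69.4°; wind correction -20.5° → command heading 48.9°, groundspeed 131.7 kt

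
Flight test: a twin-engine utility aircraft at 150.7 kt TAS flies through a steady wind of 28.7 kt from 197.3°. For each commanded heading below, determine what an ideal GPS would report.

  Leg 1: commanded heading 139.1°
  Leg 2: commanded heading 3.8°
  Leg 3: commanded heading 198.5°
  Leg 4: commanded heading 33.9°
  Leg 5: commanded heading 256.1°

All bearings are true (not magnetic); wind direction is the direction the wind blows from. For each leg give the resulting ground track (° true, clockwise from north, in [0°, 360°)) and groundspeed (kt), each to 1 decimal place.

Leg 1: track=128.9°, groundspeed=137.8 kt
Leg 2: track=5.9°, groundspeed=178.7 kt
Leg 3: track=198.8°, groundspeed=122.0 kt
Leg 4: track=31.3°, groundspeed=178.4 kt
Leg 5: track=266.3°, groundspeed=138.0 kt

Leg 1: heading 139.1°; drift -10.2° → track 128.9°, groundspeed 137.8 kt
Leg 2: heading 3.8°; drift +2.1° → track 5.9°, groundspeed 178.7 kt
Leg 3: heading 198.5°; drift +0.3° → track 198.8°, groundspeed 122.0 kt
Leg 4: heading 33.9°; drift -2.6° → track 31.3°, groundspeed 178.4 kt
Leg 5: heading 256.1°; drift +10.2° → track 266.3°, groundspeed 138.0 kt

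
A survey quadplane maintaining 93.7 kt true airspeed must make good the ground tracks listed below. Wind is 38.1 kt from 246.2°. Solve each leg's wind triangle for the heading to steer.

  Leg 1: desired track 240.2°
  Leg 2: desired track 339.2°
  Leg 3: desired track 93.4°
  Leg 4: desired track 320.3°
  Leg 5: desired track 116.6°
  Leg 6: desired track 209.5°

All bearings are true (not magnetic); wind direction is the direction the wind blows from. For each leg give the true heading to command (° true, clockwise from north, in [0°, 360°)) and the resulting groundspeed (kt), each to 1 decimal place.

Leg 1: desired track 240.2°; wind correction +2.4° → command heading 242.6°, groundspeed 55.7 kt
Leg 2: desired track 339.2°; wind correction -24.0° → command heading 315.2°, groundspeed 87.6 kt
Leg 3: desired track 93.4°; wind correction +10.7° → command heading 104.1°, groundspeed 126.0 kt
Leg 4: desired track 320.3°; wind correction -23.0° → command heading 297.3°, groundspeed 75.8 kt
Leg 5: desired track 116.6°; wind correction +18.3° → command heading 134.9°, groundspeed 113.3 kt
Leg 6: desired track 209.5°; wind correction +14.1° → command heading 223.6°, groundspeed 60.3 kt

Leg 1: heading=242.6°, groundspeed=55.7 kt
Leg 2: heading=315.2°, groundspeed=87.6 kt
Leg 3: heading=104.1°, groundspeed=126.0 kt
Leg 4: heading=297.3°, groundspeed=75.8 kt
Leg 5: heading=134.9°, groundspeed=113.3 kt
Leg 6: heading=223.6°, groundspeed=60.3 kt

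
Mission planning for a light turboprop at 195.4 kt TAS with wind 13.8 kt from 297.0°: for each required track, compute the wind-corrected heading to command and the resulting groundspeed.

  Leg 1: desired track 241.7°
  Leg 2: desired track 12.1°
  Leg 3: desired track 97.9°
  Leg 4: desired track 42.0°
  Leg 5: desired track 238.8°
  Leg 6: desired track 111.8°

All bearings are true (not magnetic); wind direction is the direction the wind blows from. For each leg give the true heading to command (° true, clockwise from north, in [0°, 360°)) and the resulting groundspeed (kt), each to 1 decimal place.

Leg 1: heading=245.0°, groundspeed=187.2 kt
Leg 2: heading=8.2°, groundspeed=191.4 kt
Leg 3: heading=96.6°, groundspeed=208.4 kt
Leg 4: heading=38.1°, groundspeed=198.5 kt
Leg 5: heading=242.2°, groundspeed=187.8 kt
Leg 6: heading=111.4°, groundspeed=209.1 kt

Leg 1: desired track 241.7°; wind correction +3.3° → command heading 245.0°, groundspeed 187.2 kt
Leg 2: desired track 12.1°; wind correction -3.9° → command heading 8.2°, groundspeed 191.4 kt
Leg 3: desired track 97.9°; wind correction -1.3° → command heading 96.6°, groundspeed 208.4 kt
Leg 4: desired track 42.0°; wind correction -3.9° → command heading 38.1°, groundspeed 198.5 kt
Leg 5: desired track 238.8°; wind correction +3.4° → command heading 242.2°, groundspeed 187.8 kt
Leg 6: desired track 111.8°; wind correction -0.4° → command heading 111.4°, groundspeed 209.1 kt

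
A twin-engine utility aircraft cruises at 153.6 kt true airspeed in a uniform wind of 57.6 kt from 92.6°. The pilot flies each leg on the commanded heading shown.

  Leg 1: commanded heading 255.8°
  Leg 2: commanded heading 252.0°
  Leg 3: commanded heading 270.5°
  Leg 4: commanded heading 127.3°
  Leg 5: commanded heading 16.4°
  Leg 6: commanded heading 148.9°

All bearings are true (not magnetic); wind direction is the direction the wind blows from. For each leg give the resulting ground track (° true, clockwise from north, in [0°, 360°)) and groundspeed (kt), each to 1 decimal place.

Leg 1: heading 255.8°; drift +4.6° → track 260.4°, groundspeed 209.4 kt
Leg 2: heading 252.0°; drift +5.6° → track 257.6°, groundspeed 208.5 kt
Leg 3: heading 270.5°; drift +0.6° → track 271.1°, groundspeed 211.2 kt
Leg 4: heading 127.3°; drift +17.2° → track 144.5°, groundspeed 111.2 kt
Leg 5: heading 16.4°; drift -21.8° → track 354.6°, groundspeed 150.6 kt
Leg 6: heading 148.9°; drift +21.5° → track 170.4°, groundspeed 130.7 kt

Leg 1: track=260.4°, groundspeed=209.4 kt
Leg 2: track=257.6°, groundspeed=208.5 kt
Leg 3: track=271.1°, groundspeed=211.2 kt
Leg 4: track=144.5°, groundspeed=111.2 kt
Leg 5: track=354.6°, groundspeed=150.6 kt
Leg 6: track=170.4°, groundspeed=130.7 kt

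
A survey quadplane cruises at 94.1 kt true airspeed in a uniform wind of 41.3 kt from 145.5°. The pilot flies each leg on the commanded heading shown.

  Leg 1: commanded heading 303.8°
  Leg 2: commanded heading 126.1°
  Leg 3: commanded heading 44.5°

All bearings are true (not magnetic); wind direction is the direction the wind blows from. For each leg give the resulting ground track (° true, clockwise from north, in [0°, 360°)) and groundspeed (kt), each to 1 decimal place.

Leg 1: heading 303.8°; drift +6.6° → track 310.4°, groundspeed 133.4 kt
Leg 2: heading 126.1°; drift -14.0° → track 112.1°, groundspeed 56.8 kt
Leg 3: heading 44.5°; drift -21.7° → track 22.8°, groundspeed 109.7 kt

Leg 1: track=310.4°, groundspeed=133.4 kt
Leg 2: track=112.1°, groundspeed=56.8 kt
Leg 3: track=22.8°, groundspeed=109.7 kt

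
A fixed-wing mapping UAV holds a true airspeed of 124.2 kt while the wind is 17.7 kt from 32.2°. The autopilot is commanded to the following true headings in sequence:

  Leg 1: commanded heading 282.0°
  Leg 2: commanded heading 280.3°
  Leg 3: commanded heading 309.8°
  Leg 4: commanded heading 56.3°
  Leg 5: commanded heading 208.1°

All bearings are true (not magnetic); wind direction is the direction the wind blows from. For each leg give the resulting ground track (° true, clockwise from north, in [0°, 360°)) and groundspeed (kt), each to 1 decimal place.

Leg 1: heading 282.0°; drift -7.3° → track 274.7°, groundspeed 131.4 kt
Leg 2: heading 280.3°; drift -7.2° → track 273.1°, groundspeed 131.8 kt
Leg 3: heading 309.8°; drift -8.2° → track 301.6°, groundspeed 123.1 kt
Leg 4: heading 56.3°; drift +3.8° → track 60.1°, groundspeed 108.3 kt
Leg 5: heading 208.1°; drift +0.5° → track 208.6°, groundspeed 141.9 kt

Leg 1: track=274.7°, groundspeed=131.4 kt
Leg 2: track=273.1°, groundspeed=131.8 kt
Leg 3: track=301.6°, groundspeed=123.1 kt
Leg 4: track=60.1°, groundspeed=108.3 kt
Leg 5: track=208.6°, groundspeed=141.9 kt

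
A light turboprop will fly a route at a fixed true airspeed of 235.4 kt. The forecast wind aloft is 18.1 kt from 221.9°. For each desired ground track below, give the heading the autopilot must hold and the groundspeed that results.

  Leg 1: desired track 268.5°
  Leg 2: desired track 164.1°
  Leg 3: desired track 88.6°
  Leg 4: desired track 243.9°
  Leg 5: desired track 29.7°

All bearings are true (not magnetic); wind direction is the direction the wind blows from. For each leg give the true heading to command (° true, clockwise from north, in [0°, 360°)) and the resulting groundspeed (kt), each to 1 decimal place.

Leg 1: heading=265.3°, groundspeed=222.6 kt
Leg 2: heading=167.8°, groundspeed=225.3 kt
Leg 3: heading=91.8°, groundspeed=247.4 kt
Leg 4: heading=242.2°, groundspeed=218.5 kt
Leg 5: heading=28.8°, groundspeed=253.1 kt

Leg 1: desired track 268.5°; wind correction -3.2° → command heading 265.3°, groundspeed 222.6 kt
Leg 2: desired track 164.1°; wind correction +3.7° → command heading 167.8°, groundspeed 225.3 kt
Leg 3: desired track 88.6°; wind correction +3.2° → command heading 91.8°, groundspeed 247.4 kt
Leg 4: desired track 243.9°; wind correction -1.7° → command heading 242.2°, groundspeed 218.5 kt
Leg 5: desired track 29.7°; wind correction -0.9° → command heading 28.8°, groundspeed 253.1 kt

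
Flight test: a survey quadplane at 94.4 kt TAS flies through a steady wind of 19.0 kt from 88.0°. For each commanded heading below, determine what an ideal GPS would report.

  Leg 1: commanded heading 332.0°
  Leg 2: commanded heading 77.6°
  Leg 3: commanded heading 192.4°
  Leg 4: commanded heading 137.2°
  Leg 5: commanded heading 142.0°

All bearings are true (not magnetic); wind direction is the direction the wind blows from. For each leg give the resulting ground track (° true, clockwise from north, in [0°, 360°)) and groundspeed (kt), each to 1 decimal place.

Leg 1: track=322.6°, groundspeed=104.1 kt
Leg 2: track=75.0°, groundspeed=75.8 kt
Leg 3: track=202.9°, groundspeed=100.8 kt
Leg 4: track=147.2°, groundspeed=83.2 kt
Leg 5: track=152.5°, groundspeed=84.6 kt

Leg 1: heading 332.0°; drift -9.4° → track 322.6°, groundspeed 104.1 kt
Leg 2: heading 77.6°; drift -2.6° → track 75.0°, groundspeed 75.8 kt
Leg 3: heading 192.4°; drift +10.5° → track 202.9°, groundspeed 100.8 kt
Leg 4: heading 137.2°; drift +10.0° → track 147.2°, groundspeed 83.2 kt
Leg 5: heading 142.0°; drift +10.5° → track 152.5°, groundspeed 84.6 kt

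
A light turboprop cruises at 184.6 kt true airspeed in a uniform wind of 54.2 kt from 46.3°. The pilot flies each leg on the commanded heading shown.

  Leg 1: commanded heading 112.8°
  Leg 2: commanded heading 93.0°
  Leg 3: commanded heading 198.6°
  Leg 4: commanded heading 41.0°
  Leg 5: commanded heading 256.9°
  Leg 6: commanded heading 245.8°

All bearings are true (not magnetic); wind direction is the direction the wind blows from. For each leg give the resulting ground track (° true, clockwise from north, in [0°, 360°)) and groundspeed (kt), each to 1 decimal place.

Leg 1: heading 112.8°; drift +17.0° → track 129.8°, groundspeed 170.4 kt
Leg 2: heading 93.0°; drift +15.0° → track 108.0°, groundspeed 152.6 kt
Leg 3: heading 198.6°; drift +6.2° → track 204.8°, groundspeed 233.9 kt
Leg 4: heading 41.0°; drift -2.2° → track 38.8°, groundspeed 130.7 kt
Leg 5: heading 256.9°; drift -6.8° → track 250.1°, groundspeed 232.9 kt
Leg 6: heading 245.8°; drift -4.4° → track 241.4°, groundspeed 236.4 kt

Leg 1: track=129.8°, groundspeed=170.4 kt
Leg 2: track=108.0°, groundspeed=152.6 kt
Leg 3: track=204.8°, groundspeed=233.9 kt
Leg 4: track=38.8°, groundspeed=130.7 kt
Leg 5: track=250.1°, groundspeed=232.9 kt
Leg 6: track=241.4°, groundspeed=236.4 kt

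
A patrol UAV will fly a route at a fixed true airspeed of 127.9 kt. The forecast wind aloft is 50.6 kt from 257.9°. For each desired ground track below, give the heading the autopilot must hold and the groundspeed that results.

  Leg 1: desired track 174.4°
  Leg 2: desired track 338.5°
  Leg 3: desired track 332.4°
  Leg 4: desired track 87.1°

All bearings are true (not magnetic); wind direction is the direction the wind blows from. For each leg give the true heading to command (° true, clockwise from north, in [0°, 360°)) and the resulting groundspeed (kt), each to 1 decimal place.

Leg 1: heading=197.5°, groundspeed=111.9 kt
Leg 2: heading=315.5°, groundspeed=109.5 kt
Leg 3: heading=310.0°, groundspeed=104.7 kt
Leg 4: heading=90.7°, groundspeed=177.6 kt

Leg 1: desired track 174.4°; wind correction +23.1° → command heading 197.5°, groundspeed 111.9 kt
Leg 2: desired track 338.5°; wind correction -23.0° → command heading 315.5°, groundspeed 109.5 kt
Leg 3: desired track 332.4°; wind correction -22.4° → command heading 310.0°, groundspeed 104.7 kt
Leg 4: desired track 87.1°; wind correction +3.6° → command heading 90.7°, groundspeed 177.6 kt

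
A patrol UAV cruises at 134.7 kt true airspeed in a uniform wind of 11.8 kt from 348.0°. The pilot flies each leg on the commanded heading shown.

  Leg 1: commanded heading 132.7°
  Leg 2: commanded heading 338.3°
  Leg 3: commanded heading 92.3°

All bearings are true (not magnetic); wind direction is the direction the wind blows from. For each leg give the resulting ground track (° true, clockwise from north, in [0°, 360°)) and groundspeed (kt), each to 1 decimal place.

Leg 1: track=135.4°, groundspeed=144.5 kt
Leg 2: track=337.4°, groundspeed=123.1 kt
Leg 3: track=97.0°, groundspeed=138.1 kt

Leg 1: heading 132.7°; drift +2.7° → track 135.4°, groundspeed 144.5 kt
Leg 2: heading 338.3°; drift -0.9° → track 337.4°, groundspeed 123.1 kt
Leg 3: heading 92.3°; drift +4.7° → track 97.0°, groundspeed 138.1 kt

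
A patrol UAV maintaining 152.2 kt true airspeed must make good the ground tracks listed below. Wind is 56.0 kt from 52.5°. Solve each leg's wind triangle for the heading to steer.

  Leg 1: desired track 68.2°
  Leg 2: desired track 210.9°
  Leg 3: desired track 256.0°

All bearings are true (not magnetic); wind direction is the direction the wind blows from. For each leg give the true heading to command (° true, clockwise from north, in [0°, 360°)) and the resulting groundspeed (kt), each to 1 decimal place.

Leg 1: desired track 68.2°; wind correction -5.7° → command heading 62.5°, groundspeed 97.5 kt
Leg 2: desired track 210.9°; wind correction -7.8° → command heading 203.1°, groundspeed 202.9 kt
Leg 3: desired track 256.0°; wind correction +8.4° → command heading 264.4°, groundspeed 201.9 kt

Leg 1: heading=62.5°, groundspeed=97.5 kt
Leg 2: heading=203.1°, groundspeed=202.9 kt
Leg 3: heading=264.4°, groundspeed=201.9 kt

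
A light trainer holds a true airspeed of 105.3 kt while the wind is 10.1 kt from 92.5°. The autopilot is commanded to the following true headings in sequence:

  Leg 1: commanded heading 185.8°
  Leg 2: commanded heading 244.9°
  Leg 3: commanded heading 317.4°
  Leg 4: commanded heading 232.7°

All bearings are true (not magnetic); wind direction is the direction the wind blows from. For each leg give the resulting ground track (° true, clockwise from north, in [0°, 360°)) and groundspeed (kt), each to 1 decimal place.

Leg 1: heading 185.8°; drift +5.4° → track 191.2°, groundspeed 106.4 kt
Leg 2: heading 244.9°; drift +2.3° → track 247.2°, groundspeed 114.3 kt
Leg 3: heading 317.4°; drift -3.6° → track 313.8°, groundspeed 112.7 kt
Leg 4: heading 232.7°; drift +3.3° → track 236.0°, groundspeed 113.2 kt

Leg 1: track=191.2°, groundspeed=106.4 kt
Leg 2: track=247.2°, groundspeed=114.3 kt
Leg 3: track=313.8°, groundspeed=112.7 kt
Leg 4: track=236.0°, groundspeed=113.2 kt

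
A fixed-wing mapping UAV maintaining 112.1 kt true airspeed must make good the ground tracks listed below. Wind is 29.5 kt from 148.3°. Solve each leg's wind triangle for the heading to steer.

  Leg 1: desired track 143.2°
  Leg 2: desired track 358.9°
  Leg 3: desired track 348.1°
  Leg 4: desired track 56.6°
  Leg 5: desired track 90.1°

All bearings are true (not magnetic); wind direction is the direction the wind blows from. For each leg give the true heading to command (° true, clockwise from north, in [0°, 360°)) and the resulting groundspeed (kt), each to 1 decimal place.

Leg 1: desired track 143.2°; wind correction +1.3° → command heading 144.5°, groundspeed 82.7 kt
Leg 2: desired track 358.9°; wind correction +7.7° → command heading 6.6°, groundspeed 136.5 kt
Leg 3: desired track 348.1°; wind correction +5.1° → command heading 353.2°, groundspeed 139.4 kt
Leg 4: desired track 56.6°; wind correction +15.3° → command heading 71.9°, groundspeed 109.0 kt
Leg 5: desired track 90.1°; wind correction +12.9° → command heading 103.0°, groundspeed 93.7 kt

Leg 1: heading=144.5°, groundspeed=82.7 kt
Leg 2: heading=6.6°, groundspeed=136.5 kt
Leg 3: heading=353.2°, groundspeed=139.4 kt
Leg 4: heading=71.9°, groundspeed=109.0 kt
Leg 5: heading=103.0°, groundspeed=93.7 kt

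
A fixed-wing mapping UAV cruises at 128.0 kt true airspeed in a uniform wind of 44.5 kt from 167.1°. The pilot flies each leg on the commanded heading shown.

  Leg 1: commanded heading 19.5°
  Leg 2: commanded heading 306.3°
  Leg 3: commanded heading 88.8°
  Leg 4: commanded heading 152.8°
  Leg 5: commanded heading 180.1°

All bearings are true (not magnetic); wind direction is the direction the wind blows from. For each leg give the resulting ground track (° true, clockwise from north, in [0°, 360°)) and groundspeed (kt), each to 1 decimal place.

Leg 1: heading 19.5°; drift -8.2° → track 11.3°, groundspeed 167.3 kt
Leg 2: heading 306.3°; drift +10.2° → track 316.5°, groundspeed 164.3 kt
Leg 3: heading 88.8°; drift -20.1° → track 68.7°, groundspeed 126.7 kt
Leg 4: heading 152.8°; drift -7.4° → track 145.4°, groundspeed 85.6 kt
Leg 5: heading 180.1°; drift +6.7° → track 186.8°, groundspeed 85.2 kt

Leg 1: track=11.3°, groundspeed=167.3 kt
Leg 2: track=316.5°, groundspeed=164.3 kt
Leg 3: track=68.7°, groundspeed=126.7 kt
Leg 4: track=145.4°, groundspeed=85.6 kt
Leg 5: track=186.8°, groundspeed=85.2 kt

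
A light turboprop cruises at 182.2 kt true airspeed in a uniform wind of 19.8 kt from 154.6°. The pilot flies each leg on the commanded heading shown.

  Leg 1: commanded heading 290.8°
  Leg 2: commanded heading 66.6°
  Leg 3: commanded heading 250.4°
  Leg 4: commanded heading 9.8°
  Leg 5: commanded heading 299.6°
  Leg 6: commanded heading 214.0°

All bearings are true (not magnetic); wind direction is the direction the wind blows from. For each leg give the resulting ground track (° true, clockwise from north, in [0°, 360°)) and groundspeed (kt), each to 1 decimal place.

Leg 1: heading 290.8°; drift +4.0° → track 294.8°, groundspeed 197.0 kt
Leg 2: heading 66.6°; drift -6.2° → track 60.4°, groundspeed 182.6 kt
Leg 3: heading 250.4°; drift +6.1° → track 256.5°, groundspeed 185.3 kt
Leg 4: heading 9.8°; drift -3.3° → track 6.5°, groundspeed 198.7 kt
Leg 5: heading 299.6°; drift +3.3° → track 302.9°, groundspeed 198.7 kt
Leg 6: heading 214.0°; drift +5.7° → track 219.7°, groundspeed 173.0 kt

Leg 1: track=294.8°, groundspeed=197.0 kt
Leg 2: track=60.4°, groundspeed=182.6 kt
Leg 3: track=256.5°, groundspeed=185.3 kt
Leg 4: track=6.5°, groundspeed=198.7 kt
Leg 5: track=302.9°, groundspeed=198.7 kt
Leg 6: track=219.7°, groundspeed=173.0 kt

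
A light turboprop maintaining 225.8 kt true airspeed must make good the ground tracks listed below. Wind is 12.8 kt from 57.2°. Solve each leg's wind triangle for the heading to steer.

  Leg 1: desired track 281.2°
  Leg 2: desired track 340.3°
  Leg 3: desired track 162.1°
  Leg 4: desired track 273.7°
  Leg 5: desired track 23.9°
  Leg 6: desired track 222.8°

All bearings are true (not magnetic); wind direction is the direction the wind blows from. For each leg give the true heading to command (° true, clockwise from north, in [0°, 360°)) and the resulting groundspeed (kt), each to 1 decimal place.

Leg 1: desired track 281.2°; wind correction +2.3° → command heading 283.5°, groundspeed 234.8 kt
Leg 2: desired track 340.3°; wind correction +3.2° → command heading 343.5°, groundspeed 222.6 kt
Leg 3: desired track 162.1°; wind correction -3.1° → command heading 159.0°, groundspeed 228.8 kt
Leg 4: desired track 273.7°; wind correction +1.9° → command heading 275.6°, groundspeed 236.0 kt
Leg 5: desired track 23.9°; wind correction +1.8° → command heading 25.7°, groundspeed 215.0 kt
Leg 6: desired track 222.8°; wind correction -0.8° → command heading 222.0°, groundspeed 238.2 kt

Leg 1: heading=283.5°, groundspeed=234.8 kt
Leg 2: heading=343.5°, groundspeed=222.6 kt
Leg 3: heading=159.0°, groundspeed=228.8 kt
Leg 4: heading=275.6°, groundspeed=236.0 kt
Leg 5: heading=25.7°, groundspeed=215.0 kt
Leg 6: heading=222.0°, groundspeed=238.2 kt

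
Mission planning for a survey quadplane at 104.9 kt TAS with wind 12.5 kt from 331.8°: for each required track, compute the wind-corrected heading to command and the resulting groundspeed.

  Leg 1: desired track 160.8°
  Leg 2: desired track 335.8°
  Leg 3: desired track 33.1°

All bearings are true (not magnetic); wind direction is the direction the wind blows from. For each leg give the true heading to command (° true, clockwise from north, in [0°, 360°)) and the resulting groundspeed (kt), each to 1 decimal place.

Leg 1: heading=161.9°, groundspeed=117.2 kt
Leg 2: heading=335.3°, groundspeed=92.4 kt
Leg 3: heading=27.1°, groundspeed=98.3 kt

Leg 1: desired track 160.8°; wind correction +1.1° → command heading 161.9°, groundspeed 117.2 kt
Leg 2: desired track 335.8°; wind correction -0.5° → command heading 335.3°, groundspeed 92.4 kt
Leg 3: desired track 33.1°; wind correction -6.0° → command heading 27.1°, groundspeed 98.3 kt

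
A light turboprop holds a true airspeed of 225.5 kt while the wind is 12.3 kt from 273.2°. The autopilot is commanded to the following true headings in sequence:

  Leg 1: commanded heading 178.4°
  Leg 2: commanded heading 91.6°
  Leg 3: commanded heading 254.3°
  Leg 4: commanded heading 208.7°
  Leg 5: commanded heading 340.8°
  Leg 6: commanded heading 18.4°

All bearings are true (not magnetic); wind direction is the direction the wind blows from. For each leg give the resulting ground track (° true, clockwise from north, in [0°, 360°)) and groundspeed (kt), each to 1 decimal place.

Leg 1: track=175.3°, groundspeed=226.9 kt
Leg 2: track=91.7°, groundspeed=237.8 kt
Leg 3: track=253.2°, groundspeed=213.9 kt
Leg 4: track=205.8°, groundspeed=220.5 kt
Leg 5: track=343.7°, groundspeed=221.1 kt
Leg 6: track=21.4°, groundspeed=229.0 kt

Leg 1: heading 178.4°; drift -3.1° → track 175.3°, groundspeed 226.9 kt
Leg 2: heading 91.6°; drift +0.1° → track 91.7°, groundspeed 237.8 kt
Leg 3: heading 254.3°; drift -1.1° → track 253.2°, groundspeed 213.9 kt
Leg 4: heading 208.7°; drift -2.9° → track 205.8°, groundspeed 220.5 kt
Leg 5: heading 340.8°; drift +2.9° → track 343.7°, groundspeed 221.1 kt
Leg 6: heading 18.4°; drift +3.0° → track 21.4°, groundspeed 229.0 kt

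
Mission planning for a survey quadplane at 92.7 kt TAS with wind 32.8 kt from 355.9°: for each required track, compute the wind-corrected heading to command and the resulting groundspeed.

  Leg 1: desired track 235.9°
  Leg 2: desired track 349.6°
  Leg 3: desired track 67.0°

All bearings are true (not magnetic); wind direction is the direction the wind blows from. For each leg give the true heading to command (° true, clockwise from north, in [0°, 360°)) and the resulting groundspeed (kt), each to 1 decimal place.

Leg 1: desired track 235.9°; wind correction +17.8° → command heading 253.7°, groundspeed 104.6 kt
Leg 2: desired track 349.6°; wind correction +2.2° → command heading 351.8°, groundspeed 60.0 kt
Leg 3: desired track 67.0°; wind correction -19.6° → command heading 47.4°, groundspeed 76.7 kt

Leg 1: heading=253.7°, groundspeed=104.6 kt
Leg 2: heading=351.8°, groundspeed=60.0 kt
Leg 3: heading=47.4°, groundspeed=76.7 kt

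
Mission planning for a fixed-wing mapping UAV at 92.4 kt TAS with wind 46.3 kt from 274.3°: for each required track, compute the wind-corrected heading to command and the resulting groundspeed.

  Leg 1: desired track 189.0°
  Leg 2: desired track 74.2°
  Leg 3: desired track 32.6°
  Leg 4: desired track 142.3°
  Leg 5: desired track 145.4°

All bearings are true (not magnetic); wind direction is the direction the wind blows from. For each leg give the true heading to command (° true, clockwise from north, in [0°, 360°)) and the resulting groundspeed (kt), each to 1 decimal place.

Leg 1: desired track 189.0°; wind correction +30.0° → command heading 219.0°, groundspeed 76.3 kt
Leg 2: desired track 74.2°; wind correction -9.9° → command heading 64.3°, groundspeed 134.5 kt
Leg 3: desired track 32.6°; wind correction -26.2° → command heading 6.4°, groundspeed 104.9 kt
Leg 4: desired track 142.3°; wind correction +21.9° → command heading 164.2°, groundspeed 116.7 kt
Leg 5: desired track 145.4°; wind correction +23.0° → command heading 168.4°, groundspeed 114.2 kt

Leg 1: heading=219.0°, groundspeed=76.3 kt
Leg 2: heading=64.3°, groundspeed=134.5 kt
Leg 3: heading=6.4°, groundspeed=104.9 kt
Leg 4: heading=164.2°, groundspeed=116.7 kt
Leg 5: heading=168.4°, groundspeed=114.2 kt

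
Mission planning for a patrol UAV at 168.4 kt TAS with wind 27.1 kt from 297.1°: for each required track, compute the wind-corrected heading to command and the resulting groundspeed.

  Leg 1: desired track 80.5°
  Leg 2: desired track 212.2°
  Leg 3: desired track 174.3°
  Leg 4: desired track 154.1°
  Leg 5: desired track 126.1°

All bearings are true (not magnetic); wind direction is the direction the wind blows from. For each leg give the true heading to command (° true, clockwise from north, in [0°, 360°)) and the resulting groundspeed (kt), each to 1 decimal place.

Leg 1: desired track 80.5°; wind correction -5.5° → command heading 75.0°, groundspeed 189.4 kt
Leg 2: desired track 212.2°; wind correction +9.2° → command heading 221.4°, groundspeed 163.8 kt
Leg 3: desired track 174.3°; wind correction +7.8° → command heading 182.1°, groundspeed 181.5 kt
Leg 4: desired track 154.1°; wind correction +5.6° → command heading 159.7°, groundspeed 189.3 kt
Leg 5: desired track 126.1°; wind correction +1.4° → command heading 127.5°, groundspeed 195.1 kt

Leg 1: heading=75.0°, groundspeed=189.4 kt
Leg 2: heading=221.4°, groundspeed=163.8 kt
Leg 3: heading=182.1°, groundspeed=181.5 kt
Leg 4: heading=159.7°, groundspeed=189.3 kt
Leg 5: heading=127.5°, groundspeed=195.1 kt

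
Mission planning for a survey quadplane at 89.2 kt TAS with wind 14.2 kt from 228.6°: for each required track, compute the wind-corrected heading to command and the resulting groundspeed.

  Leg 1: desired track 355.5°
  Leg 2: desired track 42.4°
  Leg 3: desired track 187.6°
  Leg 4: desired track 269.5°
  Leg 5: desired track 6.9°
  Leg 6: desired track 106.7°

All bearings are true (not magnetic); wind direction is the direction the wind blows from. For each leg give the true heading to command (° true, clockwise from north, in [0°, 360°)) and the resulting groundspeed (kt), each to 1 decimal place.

Leg 1: desired track 355.5°; wind correction -7.3° → command heading 348.2°, groundspeed 97.0 kt
Leg 2: desired track 42.4°; wind correction -1.0° → command heading 41.4°, groundspeed 103.3 kt
Leg 3: desired track 187.6°; wind correction +6.0° → command heading 193.6°, groundspeed 78.0 kt
Leg 4: desired track 269.5°; wind correction -6.0° → command heading 263.5°, groundspeed 78.0 kt
Leg 5: desired track 6.9°; wind correction -6.1° → command heading 0.8°, groundspeed 99.3 kt
Leg 6: desired track 106.7°; wind correction +7.8° → command heading 114.5°, groundspeed 95.9 kt

Leg 1: heading=348.2°, groundspeed=97.0 kt
Leg 2: heading=41.4°, groundspeed=103.3 kt
Leg 3: heading=193.6°, groundspeed=78.0 kt
Leg 4: heading=263.5°, groundspeed=78.0 kt
Leg 5: heading=0.8°, groundspeed=99.3 kt
Leg 6: heading=114.5°, groundspeed=95.9 kt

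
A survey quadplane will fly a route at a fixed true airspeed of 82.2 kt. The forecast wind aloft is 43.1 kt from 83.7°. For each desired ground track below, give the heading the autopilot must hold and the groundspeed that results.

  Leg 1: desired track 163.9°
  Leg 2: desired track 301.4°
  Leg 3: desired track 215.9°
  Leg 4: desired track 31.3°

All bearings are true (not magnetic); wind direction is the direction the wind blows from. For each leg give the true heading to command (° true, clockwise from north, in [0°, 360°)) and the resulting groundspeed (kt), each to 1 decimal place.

Leg 1: desired track 163.9°; wind correction -31.1° → command heading 132.8°, groundspeed 63.0 kt
Leg 2: desired track 301.4°; wind correction +18.7° → command heading 320.1°, groundspeed 112.0 kt
Leg 3: desired track 215.9°; wind correction -22.9° → command heading 193.0°, groundspeed 104.7 kt
Leg 4: desired track 31.3°; wind correction +24.5° → command heading 55.8°, groundspeed 48.5 kt

Leg 1: heading=132.8°, groundspeed=63.0 kt
Leg 2: heading=320.1°, groundspeed=112.0 kt
Leg 3: heading=193.0°, groundspeed=104.7 kt
Leg 4: heading=55.8°, groundspeed=48.5 kt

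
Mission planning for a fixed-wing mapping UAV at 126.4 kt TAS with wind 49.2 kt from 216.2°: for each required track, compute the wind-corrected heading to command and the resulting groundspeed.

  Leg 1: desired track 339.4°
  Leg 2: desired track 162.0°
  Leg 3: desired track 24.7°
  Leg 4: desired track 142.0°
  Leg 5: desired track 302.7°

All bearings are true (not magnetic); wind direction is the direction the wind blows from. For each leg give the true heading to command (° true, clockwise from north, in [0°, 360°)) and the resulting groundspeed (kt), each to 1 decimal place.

Leg 1: heading=320.4°, groundspeed=146.4 kt
Leg 2: heading=180.4°, groundspeed=91.2 kt
Leg 3: heading=20.2°, groundspeed=174.2 kt
Leg 4: heading=164.0°, groundspeed=103.8 kt
Leg 5: heading=279.8°, groundspeed=113.5 kt

Leg 1: desired track 339.4°; wind correction -19.0° → command heading 320.4°, groundspeed 146.4 kt
Leg 2: desired track 162.0°; wind correction +18.4° → command heading 180.4°, groundspeed 91.2 kt
Leg 3: desired track 24.7°; wind correction -4.5° → command heading 20.2°, groundspeed 174.2 kt
Leg 4: desired track 142.0°; wind correction +22.0° → command heading 164.0°, groundspeed 103.8 kt
Leg 5: desired track 302.7°; wind correction -22.9° → command heading 279.8°, groundspeed 113.5 kt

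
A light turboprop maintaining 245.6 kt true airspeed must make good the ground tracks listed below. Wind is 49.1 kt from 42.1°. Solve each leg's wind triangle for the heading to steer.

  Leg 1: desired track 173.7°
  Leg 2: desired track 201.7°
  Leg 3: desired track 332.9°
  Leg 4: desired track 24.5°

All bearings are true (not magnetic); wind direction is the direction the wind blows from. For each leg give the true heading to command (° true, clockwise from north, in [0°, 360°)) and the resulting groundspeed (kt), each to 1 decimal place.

Leg 1: desired track 173.7°; wind correction -8.6° → command heading 165.1°, groundspeed 275.4 kt
Leg 2: desired track 201.7°; wind correction -4.0° → command heading 197.7°, groundspeed 291.0 kt
Leg 3: desired track 332.9°; wind correction +10.8° → command heading 343.7°, groundspeed 223.8 kt
Leg 4: desired track 24.5°; wind correction +3.5° → command heading 28.0°, groundspeed 198.3 kt

Leg 1: heading=165.1°, groundspeed=275.4 kt
Leg 2: heading=197.7°, groundspeed=291.0 kt
Leg 3: heading=343.7°, groundspeed=223.8 kt
Leg 4: heading=28.0°, groundspeed=198.3 kt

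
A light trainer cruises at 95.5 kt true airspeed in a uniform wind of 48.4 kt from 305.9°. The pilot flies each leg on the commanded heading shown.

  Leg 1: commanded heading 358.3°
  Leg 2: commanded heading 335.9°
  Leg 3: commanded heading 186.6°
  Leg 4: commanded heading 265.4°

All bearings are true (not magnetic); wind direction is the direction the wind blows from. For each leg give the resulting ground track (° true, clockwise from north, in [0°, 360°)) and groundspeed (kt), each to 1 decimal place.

Leg 1: track=28.5°, groundspeed=76.3 kt
Leg 2: track=0.2°, groundspeed=58.8 kt
Leg 3: track=167.1°, groundspeed=126.4 kt
Leg 4: track=237.2°, groundspeed=66.6 kt

Leg 1: heading 358.3°; drift +30.2° → track 28.5°, groundspeed 76.3 kt
Leg 2: heading 335.9°; drift +24.3° → track 0.2°, groundspeed 58.8 kt
Leg 3: heading 186.6°; drift -19.5° → track 167.1°, groundspeed 126.4 kt
Leg 4: heading 265.4°; drift -28.2° → track 237.2°, groundspeed 66.6 kt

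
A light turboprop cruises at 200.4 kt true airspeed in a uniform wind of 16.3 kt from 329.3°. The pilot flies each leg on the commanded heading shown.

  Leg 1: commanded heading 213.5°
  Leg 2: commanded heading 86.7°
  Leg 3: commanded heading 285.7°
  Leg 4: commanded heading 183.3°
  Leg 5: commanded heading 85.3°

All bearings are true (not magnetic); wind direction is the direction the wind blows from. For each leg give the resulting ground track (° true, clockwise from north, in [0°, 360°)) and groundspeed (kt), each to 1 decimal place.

Leg 1: track=209.5°, groundspeed=208.0 kt
Leg 2: track=90.7°, groundspeed=208.4 kt
Leg 3: track=282.3°, groundspeed=188.9 kt
Leg 4: track=180.9°, groundspeed=214.1 kt
Leg 5: track=89.3°, groundspeed=208.1 kt

Leg 1: heading 213.5°; drift -4.0° → track 209.5°, groundspeed 208.0 kt
Leg 2: heading 86.7°; drift +4.0° → track 90.7°, groundspeed 208.4 kt
Leg 3: heading 285.7°; drift -3.4° → track 282.3°, groundspeed 188.9 kt
Leg 4: heading 183.3°; drift -2.4° → track 180.9°, groundspeed 214.1 kt
Leg 5: heading 85.3°; drift +4.0° → track 89.3°, groundspeed 208.1 kt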